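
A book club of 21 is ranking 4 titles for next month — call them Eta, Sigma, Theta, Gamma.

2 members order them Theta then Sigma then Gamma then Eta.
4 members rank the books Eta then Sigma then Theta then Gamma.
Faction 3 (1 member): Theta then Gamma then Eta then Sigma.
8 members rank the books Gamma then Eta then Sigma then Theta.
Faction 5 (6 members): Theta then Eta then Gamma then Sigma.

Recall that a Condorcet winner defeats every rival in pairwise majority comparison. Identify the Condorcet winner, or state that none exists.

Head-to-head results (21 members):
Eta vs Sigma: Eta, 19–2.
Eta–Theta: Eta 12–9.
Eta vs Gamma: Gamma, 11–10.
Sigma vs Theta: Sigma wins 12–9.
Sigma–Gamma: Gamma 15–6.
Theta vs Gamma: Theta, 13–8.
Every book loses at least once (Eta loses to Gamma; Sigma loses to Eta; Theta loses to Eta; Gamma loses to Theta). The majority relation contains the cycle Eta > Theta > Gamma > Eta, so there is no Condorcet winner.

none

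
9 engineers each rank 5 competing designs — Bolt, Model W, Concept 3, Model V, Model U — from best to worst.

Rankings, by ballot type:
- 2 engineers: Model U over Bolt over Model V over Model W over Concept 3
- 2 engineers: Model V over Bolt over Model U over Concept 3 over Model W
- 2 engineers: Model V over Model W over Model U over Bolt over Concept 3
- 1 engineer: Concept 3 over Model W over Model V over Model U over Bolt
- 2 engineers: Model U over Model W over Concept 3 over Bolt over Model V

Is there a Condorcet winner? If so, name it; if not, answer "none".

Check each pair by majority over 9 ballots:
Bolt vs Model W: Model W, 5–4.
Bolt vs Concept 3: Bolt wins 6–3.
Bolt vs Model V: Model V wins 5–4.
Bolt–Model U: Model U 7–2.
Model W vs Concept 3: Model W, 6–3.
Model W–Model V: Model V 6–3.
Model W–Model U: Model U 6–3.
Concept 3 vs Model V: Model V wins 6–3.
Concept 3–Model U: Model U 8–1.
Model V vs Model U: Model V wins 5–4.
Only Model V has no losses; Model V is the Condorcet winner.

Model V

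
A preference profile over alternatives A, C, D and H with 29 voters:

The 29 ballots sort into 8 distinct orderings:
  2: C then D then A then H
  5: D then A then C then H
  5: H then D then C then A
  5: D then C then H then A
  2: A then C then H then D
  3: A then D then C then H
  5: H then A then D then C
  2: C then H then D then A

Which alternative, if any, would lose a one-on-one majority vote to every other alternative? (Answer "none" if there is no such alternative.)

Pairwise majorities:
A–C: A 15–14.
A vs D: A preferred on 2+3+5 = 10 ballots; D wins 19–10.
A vs H: 12 to 17, H.
C vs D: C preferred on 2+2+2 = 6 ballots; D wins 23–6.
C vs H: 19 to 10, C.
D–H: D 15–14.
Every alternative wins at least one matchup (A beats C; C beats H; D beats A; H beats A), so there is no Condorcet loser.

none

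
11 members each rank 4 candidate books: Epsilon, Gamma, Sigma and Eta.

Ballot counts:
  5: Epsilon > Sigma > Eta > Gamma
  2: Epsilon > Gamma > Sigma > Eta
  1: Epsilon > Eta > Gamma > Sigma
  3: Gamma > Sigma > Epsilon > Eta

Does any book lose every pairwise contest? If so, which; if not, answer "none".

none

Pairwise majorities:
Epsilon vs Gamma: Epsilon wins 8–3.
Epsilon–Sigma: Epsilon 8–3.
Epsilon vs Eta: Epsilon preferred on 5+2+1+3 = 11 ballots; Epsilon wins 11–0.
Gamma–Sigma: Gamma 6–5.
Gamma–Eta: Eta 6–5.
Sigma–Eta: Sigma 10–1.
Every book wins at least one matchup (Epsilon beats Gamma; Gamma beats Sigma; Sigma beats Eta; Eta beats Gamma), so there is no Condorcet loser.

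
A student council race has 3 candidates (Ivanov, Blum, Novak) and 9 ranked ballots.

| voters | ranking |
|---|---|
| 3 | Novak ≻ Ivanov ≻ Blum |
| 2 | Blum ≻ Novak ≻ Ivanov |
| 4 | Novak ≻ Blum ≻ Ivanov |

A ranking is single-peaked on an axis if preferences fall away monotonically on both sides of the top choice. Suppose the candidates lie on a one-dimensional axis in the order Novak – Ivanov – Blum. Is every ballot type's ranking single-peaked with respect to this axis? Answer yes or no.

no

Axis positions: Novak=1, Ivanov=2, Blum=3.
Ballot type 1 (peak Novak at position 1): ranking walks positions 1-2-3, expanding outward from the peak — single-peaked.
Ballot type 2: ranking walks positions 3-1-2; Novak is ranked above Ivanov even though Ivanov lies between Novak and the peak Blum on the axis — preferences dip and rise again. Not single-peaked.
Ballot type 3: ranking walks positions 1-3-2; Blum is ranked above Ivanov even though Ivanov lies between Blum and the peak Novak on the axis — preferences dip and rise again. Not single-peaked.
Ballot type 2 violates single-peakedness, so the profile is not single-peaked on this axis.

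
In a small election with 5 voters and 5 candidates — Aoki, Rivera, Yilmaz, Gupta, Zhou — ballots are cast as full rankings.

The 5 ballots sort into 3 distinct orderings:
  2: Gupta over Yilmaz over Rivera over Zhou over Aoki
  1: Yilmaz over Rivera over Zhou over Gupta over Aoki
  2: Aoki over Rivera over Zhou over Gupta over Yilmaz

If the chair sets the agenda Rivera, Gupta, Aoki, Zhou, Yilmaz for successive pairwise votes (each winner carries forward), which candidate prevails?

Yilmaz

Round 1: Rivera vs Gupta — 3–2, Rivera advances.
Round 2: Rivera vs Aoki — 3–2, Rivera advances.
Round 3: Rivera vs Zhou — 5–0, Rivera advances.
Round 4: Rivera vs Yilmaz — 2–3, Yilmaz advances.
Yilmaz survives the agenda.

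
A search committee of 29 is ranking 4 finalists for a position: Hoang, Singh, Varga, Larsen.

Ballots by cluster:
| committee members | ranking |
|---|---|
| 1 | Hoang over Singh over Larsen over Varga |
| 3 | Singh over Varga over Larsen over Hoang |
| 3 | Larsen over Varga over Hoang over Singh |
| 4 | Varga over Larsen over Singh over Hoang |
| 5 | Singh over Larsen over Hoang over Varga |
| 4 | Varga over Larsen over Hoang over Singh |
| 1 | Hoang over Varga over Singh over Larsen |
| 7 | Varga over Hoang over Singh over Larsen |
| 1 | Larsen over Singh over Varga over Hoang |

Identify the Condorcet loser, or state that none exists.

none

Pairwise majorities:
Hoang vs Singh: Hoang is ranked higher on 1+3+4+1+7 = 16 ballots, Singh on 13. Hoang wins 16–13.
Hoang–Varga: Varga 22–7.
Hoang vs Larsen: Hoang is ranked higher on 1+1+7 = 9 ballots, Larsen on 20. Larsen wins 20–9.
Singh–Varga: Varga 19–10.
Singh vs Larsen: Singh is ranked higher on 1+3+5+1+7 = 17 ballots, Larsen on 12. Singh wins 17–12.
Varga vs Larsen: Varga wins 19–10.
Every candidate wins at least one matchup (Hoang beats Singh; Singh beats Larsen; Varga beats Hoang; Larsen beats Hoang), so there is no Condorcet loser.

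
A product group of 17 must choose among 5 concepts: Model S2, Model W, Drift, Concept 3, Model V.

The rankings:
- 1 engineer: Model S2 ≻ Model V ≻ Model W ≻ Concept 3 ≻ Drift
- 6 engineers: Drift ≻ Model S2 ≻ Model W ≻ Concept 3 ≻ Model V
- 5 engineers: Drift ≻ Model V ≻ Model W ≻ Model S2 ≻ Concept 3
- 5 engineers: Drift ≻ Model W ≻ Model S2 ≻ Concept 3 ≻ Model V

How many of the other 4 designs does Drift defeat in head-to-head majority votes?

Drift against each rival (17 engineers):
Drift vs Model S2: Drift is ranked higher on 6+5+5 = 16 ballots, Model S2 on 1. Drift wins 16–1.
Drift vs Model W: 6+5+5 = 16 for Drift, 1 for Model W — Drift by 16–1.
Drift vs Concept 3: Drift wins 16–1.
Drift vs Model V: Drift is ranked higher on 6+5+5 = 16 ballots, Model V on 1. Drift wins 16–1.
Drift beats Model S2, Model W, Concept 3, Model V — 4 pairwise wins.

4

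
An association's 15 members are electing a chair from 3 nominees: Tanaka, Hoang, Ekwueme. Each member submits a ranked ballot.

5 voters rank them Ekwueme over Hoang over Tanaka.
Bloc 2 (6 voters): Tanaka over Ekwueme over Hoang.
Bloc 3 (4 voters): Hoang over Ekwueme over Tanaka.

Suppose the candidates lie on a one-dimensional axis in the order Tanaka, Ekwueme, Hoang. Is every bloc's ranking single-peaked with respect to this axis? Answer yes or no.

Axis positions: Tanaka=1, Ekwueme=2, Hoang=3.
Bloc 1 (peak Ekwueme at position 2): ranking walks positions 2-3-1, expanding outward from the peak — single-peaked.
Bloc 2 (peak Tanaka at position 1): ranking walks positions 1-2-3, expanding outward from the peak — single-peaked.
Bloc 3 (peak Hoang at position 3): ranking walks positions 3-2-1, expanding outward from the peak — single-peaked.
Every ranking is single-peaked on this axis.

yes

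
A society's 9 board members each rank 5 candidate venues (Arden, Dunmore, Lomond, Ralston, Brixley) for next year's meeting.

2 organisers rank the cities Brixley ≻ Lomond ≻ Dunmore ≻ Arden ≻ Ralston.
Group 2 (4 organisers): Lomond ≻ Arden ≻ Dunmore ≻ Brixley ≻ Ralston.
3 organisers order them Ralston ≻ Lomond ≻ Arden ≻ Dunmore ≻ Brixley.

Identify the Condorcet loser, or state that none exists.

Pairwise majorities:
Arden vs Dunmore: Arden preferred on 4+3 = 7 ballots; Arden wins 7–2.
Arden vs Lomond: Lomond, 9–0.
Arden vs Ralston: 6 to 3, Arden.
Arden vs Brixley: Arden preferred on 4+3 = 7 ballots; Arden wins 7–2.
Dunmore vs Lomond: Dunmore is ranked higher on 0 ballots, Lomond on 9. Lomond wins 9–0.
Dunmore–Ralston: Dunmore 6–3.
Dunmore–Brixley: Dunmore 7–2.
Lomond vs Ralston: Lomond, 6–3.
Lomond vs Brixley: Lomond wins 7–2.
Ralston vs Brixley: Ralston preferred on 3 ballots; Brixley wins 6–3.
Ralston is beaten in every head-to-head and is the Condorcet loser.

Ralston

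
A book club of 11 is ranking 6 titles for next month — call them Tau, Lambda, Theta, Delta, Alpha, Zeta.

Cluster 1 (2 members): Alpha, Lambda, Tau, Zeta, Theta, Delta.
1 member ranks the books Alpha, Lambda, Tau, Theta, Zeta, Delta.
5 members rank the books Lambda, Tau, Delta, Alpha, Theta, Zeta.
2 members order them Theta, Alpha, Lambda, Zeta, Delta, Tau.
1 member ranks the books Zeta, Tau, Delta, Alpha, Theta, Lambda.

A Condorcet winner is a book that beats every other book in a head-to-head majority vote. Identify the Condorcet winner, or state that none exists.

Head-to-head results (11 members):
Tau–Lambda: Lambda 10–1.
Tau vs Theta: Tau, 9–2.
Tau vs Delta: Tau, 9–2.
Tau vs Alpha: Tau wins 6–5.
Tau vs Zeta: Tau, 8–3.
Lambda vs Theta: Lambda wins 8–3.
Lambda vs Delta: Lambda, 10–1.
Lambda vs Alpha: Alpha wins 6–5.
Lambda vs Zeta: Lambda, 10–1.
Theta–Delta: Delta 6–5.
Theta vs Alpha: Alpha, 9–2.
Theta vs Zeta: Theta wins 8–3.
Delta–Alpha: Delta 6–5.
Delta–Zeta: Zeta 6–5.
Alpha vs Zeta: Alpha wins 10–1.
No book is unbeaten: Tau loses to Lambda; Lambda loses to Alpha; Theta loses to Tau; Delta loses to Tau; Alpha loses to Tau; Zeta loses to Tau. In particular Tau > Alpha > Lambda > Tau is a majority cycle — no Condorcet winner exists.

none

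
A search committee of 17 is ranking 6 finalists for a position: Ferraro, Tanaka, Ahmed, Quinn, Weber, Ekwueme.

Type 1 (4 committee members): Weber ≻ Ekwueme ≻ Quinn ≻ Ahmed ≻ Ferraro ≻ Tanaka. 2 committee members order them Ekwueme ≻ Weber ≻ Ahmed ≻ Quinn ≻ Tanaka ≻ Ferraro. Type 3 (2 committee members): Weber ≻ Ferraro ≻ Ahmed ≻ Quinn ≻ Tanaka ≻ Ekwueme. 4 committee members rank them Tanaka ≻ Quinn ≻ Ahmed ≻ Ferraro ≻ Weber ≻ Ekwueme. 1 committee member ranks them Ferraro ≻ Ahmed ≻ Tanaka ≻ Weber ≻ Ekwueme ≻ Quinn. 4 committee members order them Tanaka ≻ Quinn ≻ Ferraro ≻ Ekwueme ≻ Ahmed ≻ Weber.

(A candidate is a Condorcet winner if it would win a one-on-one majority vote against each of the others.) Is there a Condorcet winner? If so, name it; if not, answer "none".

none

Pairwise majorities:
Ferraro vs Tanaka: 4+2+1 = 7 for Ferraro, 10 for Tanaka — Tanaka by 10–7.
Ferraro vs Ahmed: 2+1+4 = 7 for Ferraro, 10 for Ahmed — Ahmed by 10–7.
Ferraro vs Quinn: 3 to 14, Quinn.
Ferraro vs Weber: 4+1+4 = 9 for Ferraro, 8 for Weber — Ferraro by 9–8.
Ferraro vs Ekwueme: Ferraro is ranked higher on 2+4+1+4 = 11 ballots, Ekwueme on 6. Ferraro wins 11–6.
Tanaka vs Ahmed: 8 to 9, Ahmed.
Tanaka vs Quinn: 4+1+4 = 9 for Tanaka, 8 for Quinn — Tanaka by 9–8.
Tanaka vs Weber: Tanaka preferred on 4+1+4 = 9 ballots; Tanaka wins 9–8.
Tanaka vs Ekwueme: 2+4+1+4 = 11 for Tanaka, 6 for Ekwueme — Tanaka by 11–6.
Ahmed vs Quinn: 5 to 12, Quinn.
Ahmed vs Weber: 4+1+4 = 9 for Ahmed, 8 for Weber — Ahmed by 9–8.
Ahmed vs Ekwueme: Ahmed is ranked higher on 2+4+1 = 7 ballots, Ekwueme on 10. Ekwueme wins 10–7.
Quinn vs Weber: 8 to 9, Weber.
Quinn vs Ekwueme: 2+4+4 = 10 for Quinn, 7 for Ekwueme — Quinn by 10–7.
Weber vs Ekwueme: Weber is ranked higher on 4+2+4+1 = 11 ballots, Ekwueme on 6. Weber wins 11–6.
Every candidate loses at least once (Ferraro loses to Tanaka; Tanaka loses to Ahmed; Ahmed loses to Quinn; Quinn loses to Tanaka; Weber loses to Ferraro; Ekwueme loses to Ferraro). The majority relation contains the cycle Ferraro beats Weber beats Quinn beats Ferraro, so there is no Condorcet winner.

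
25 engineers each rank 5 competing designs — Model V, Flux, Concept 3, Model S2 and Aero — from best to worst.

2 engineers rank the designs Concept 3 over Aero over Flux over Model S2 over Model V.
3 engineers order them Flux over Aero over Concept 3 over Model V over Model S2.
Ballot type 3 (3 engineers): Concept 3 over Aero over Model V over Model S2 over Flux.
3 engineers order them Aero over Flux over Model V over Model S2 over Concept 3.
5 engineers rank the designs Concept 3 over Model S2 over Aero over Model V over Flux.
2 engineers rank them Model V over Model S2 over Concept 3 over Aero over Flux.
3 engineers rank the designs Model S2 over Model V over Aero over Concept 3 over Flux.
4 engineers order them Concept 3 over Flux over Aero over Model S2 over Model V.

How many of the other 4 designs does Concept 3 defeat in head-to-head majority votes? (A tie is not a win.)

4

Concept 3 against each rival (25 engineers):
Concept 3 vs Model V: Concept 3 preferred on 2+3+3+5+4 = 17 ballots; Concept 3 wins 17–8.
Concept 3 vs Flux: 2+3+5+2+3+4 = 19 for Concept 3, 6 for Flux — Concept 3 by 19–6.
Concept 3 vs Model S2: Concept 3 is ranked higher on 2+3+3+5+4 = 17 ballots, Model S2 on 8. Concept 3 wins 17–8.
Concept 3 vs Aero: Concept 3, 16–9.
Concept 3 beats Model V, Flux, Model S2, Aero — 4 pairwise wins.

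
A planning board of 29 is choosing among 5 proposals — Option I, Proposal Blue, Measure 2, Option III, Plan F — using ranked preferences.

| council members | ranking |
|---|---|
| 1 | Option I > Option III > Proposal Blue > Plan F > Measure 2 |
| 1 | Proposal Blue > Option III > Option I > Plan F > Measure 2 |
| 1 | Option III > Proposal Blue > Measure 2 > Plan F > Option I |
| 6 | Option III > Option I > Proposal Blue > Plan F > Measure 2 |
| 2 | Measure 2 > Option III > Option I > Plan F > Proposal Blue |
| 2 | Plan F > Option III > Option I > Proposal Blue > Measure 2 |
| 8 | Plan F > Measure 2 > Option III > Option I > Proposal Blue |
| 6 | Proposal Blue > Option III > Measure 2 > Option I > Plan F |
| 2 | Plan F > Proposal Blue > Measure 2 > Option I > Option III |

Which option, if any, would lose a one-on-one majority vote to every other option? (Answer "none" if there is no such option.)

Head-to-head results (29 council members):
Option I vs Proposal Blue: Option I, 19–10.
Option I vs Measure 2: Measure 2 wins 19–10.
Option I vs Option III: Option III wins 26–3.
Option I vs Plan F: Option I preferred on 1+1+6+2+6 = 16 ballots; Option I wins 16–13.
Proposal Blue–Measure 2: Proposal Blue 19–10.
Proposal Blue vs Option III: Option III, 20–9.
Proposal Blue vs Plan F: 15 to 14, Proposal Blue.
Measure 2 vs Option III: Measure 2 preferred on 2+8+2 = 12 ballots; Option III wins 17–12.
Measure 2–Plan F: Plan F 20–9.
Option III vs Plan F: Option III, 17–12.
Each option has at least one pairwise win (Option I beats Proposal Blue; Proposal Blue beats Measure 2; Measure 2 beats Option I; Option III beats Option I; Plan F beats Measure 2) — no Condorcet loser.

none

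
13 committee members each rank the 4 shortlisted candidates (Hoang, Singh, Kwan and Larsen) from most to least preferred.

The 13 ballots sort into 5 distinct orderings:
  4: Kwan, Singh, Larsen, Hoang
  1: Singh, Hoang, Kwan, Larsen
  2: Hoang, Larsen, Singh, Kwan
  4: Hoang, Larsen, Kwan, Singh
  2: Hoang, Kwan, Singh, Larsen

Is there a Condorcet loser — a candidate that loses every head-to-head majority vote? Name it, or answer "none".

Larsen

Head-to-head results (13 committee members):
Hoang vs Singh: Hoang wins 8–5.
Hoang vs Kwan: Hoang wins 9–4.
Hoang–Larsen: Hoang 9–4.
Singh vs Kwan: Kwan, 10–3.
Singh vs Larsen: Singh wins 7–6.
Kwan–Larsen: Kwan 7–6.
Larsen is beaten in every head-to-head and is the Condorcet loser.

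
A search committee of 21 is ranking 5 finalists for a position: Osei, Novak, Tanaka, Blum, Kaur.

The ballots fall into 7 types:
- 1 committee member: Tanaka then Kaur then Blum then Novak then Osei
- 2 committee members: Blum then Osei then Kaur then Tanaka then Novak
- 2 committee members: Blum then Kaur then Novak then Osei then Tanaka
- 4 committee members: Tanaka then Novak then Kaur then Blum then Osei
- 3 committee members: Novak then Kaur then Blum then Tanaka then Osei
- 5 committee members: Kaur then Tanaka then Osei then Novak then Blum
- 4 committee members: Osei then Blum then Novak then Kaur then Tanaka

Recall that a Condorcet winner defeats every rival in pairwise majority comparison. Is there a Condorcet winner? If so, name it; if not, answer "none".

none

Head-to-head results (21 committee members):
Osei vs Novak: Osei wins 11–10.
Osei–Tanaka: Tanaka 13–8.
Osei–Blum: Blum 12–9.
Osei–Kaur: Kaur 15–6.
Novak vs Tanaka: Tanaka wins 12–9.
Novak–Blum: Novak 12–9.
Novak vs Kaur: Novak, 11–10.
Tanaka vs Blum: Blum, 11–10.
Tanaka vs Kaur: Kaur wins 16–5.
Blum vs Kaur: Kaur wins 13–8.
No candidate is unbeaten: Osei loses to Tanaka; Novak loses to Osei; Tanaka loses to Blum; Blum loses to Novak; Kaur loses to Novak. In particular Osei beats Novak beats Blum beats Osei is a majority cycle — no Condorcet winner exists.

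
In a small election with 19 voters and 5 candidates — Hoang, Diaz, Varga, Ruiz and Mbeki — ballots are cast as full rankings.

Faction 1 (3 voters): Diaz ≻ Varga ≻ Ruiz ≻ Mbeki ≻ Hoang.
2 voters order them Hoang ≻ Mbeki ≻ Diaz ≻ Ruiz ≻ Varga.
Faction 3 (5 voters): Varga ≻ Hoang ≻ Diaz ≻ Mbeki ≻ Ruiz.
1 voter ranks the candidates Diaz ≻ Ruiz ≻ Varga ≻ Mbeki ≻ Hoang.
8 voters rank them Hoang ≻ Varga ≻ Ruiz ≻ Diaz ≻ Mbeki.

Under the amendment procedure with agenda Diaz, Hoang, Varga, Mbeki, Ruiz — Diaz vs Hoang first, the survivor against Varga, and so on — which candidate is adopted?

Round 1: Diaz vs Hoang — 4–15, Hoang advances.
Round 2: Hoang vs Varga — 10–9, Hoang advances.
Round 3: Hoang vs Mbeki — 15–4, Hoang advances.
Round 4: Hoang vs Ruiz — 15–4, Hoang advances.
The agenda winner is Hoang.

Hoang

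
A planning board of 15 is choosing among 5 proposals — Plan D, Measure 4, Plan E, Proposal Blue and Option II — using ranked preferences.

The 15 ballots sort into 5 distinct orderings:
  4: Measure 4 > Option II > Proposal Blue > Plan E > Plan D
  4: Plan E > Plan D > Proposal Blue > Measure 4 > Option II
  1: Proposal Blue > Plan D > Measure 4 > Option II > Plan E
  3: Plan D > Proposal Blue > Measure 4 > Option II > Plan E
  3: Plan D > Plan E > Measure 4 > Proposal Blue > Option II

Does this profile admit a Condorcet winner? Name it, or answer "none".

none

Pairwise majorities:
Plan D–Measure 4: Plan D 11–4.
Plan D vs Plan E: Plan E wins 8–7.
Plan D vs Proposal Blue: Plan D is ranked higher on 4+3+3 = 10 ballots, Proposal Blue on 5. Plan D wins 10–5.
Plan D–Option II: Plan D 11–4.
Measure 4 vs Plan E: Measure 4, 8–7.
Measure 4 vs Proposal Blue: Measure 4 is ranked higher on 4+3 = 7 ballots, Proposal Blue on 8. Proposal Blue wins 8–7.
Measure 4 vs Option II: Measure 4, 15–0.
Plan E vs Proposal Blue: 4+3 = 7 for Plan E, 8 for Proposal Blue — Proposal Blue by 8–7.
Plan E vs Option II: 7 to 8, Option II.
Proposal Blue vs Option II: Proposal Blue, 11–4.
Each option drops at least one matchup (Plan D loses to Plan E; Measure 4 loses to Plan D; Plan E loses to Measure 4; Proposal Blue loses to Plan D; Option II loses to Plan D); the cycle Plan D → Measure 4 → Plan E → Plan D rules out a Condorcet winner.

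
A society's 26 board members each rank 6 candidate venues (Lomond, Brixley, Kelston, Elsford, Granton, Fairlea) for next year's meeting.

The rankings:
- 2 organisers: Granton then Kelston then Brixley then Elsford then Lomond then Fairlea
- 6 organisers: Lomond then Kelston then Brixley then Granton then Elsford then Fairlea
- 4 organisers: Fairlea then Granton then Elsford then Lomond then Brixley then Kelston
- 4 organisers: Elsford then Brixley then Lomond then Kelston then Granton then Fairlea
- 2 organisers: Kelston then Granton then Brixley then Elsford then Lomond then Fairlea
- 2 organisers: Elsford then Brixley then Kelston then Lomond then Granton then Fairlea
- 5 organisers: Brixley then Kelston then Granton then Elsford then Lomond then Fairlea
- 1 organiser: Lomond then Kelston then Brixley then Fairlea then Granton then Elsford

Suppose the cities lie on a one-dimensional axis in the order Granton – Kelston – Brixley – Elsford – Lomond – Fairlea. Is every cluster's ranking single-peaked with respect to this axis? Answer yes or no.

Axis positions: Granton=1, Kelston=2, Brixley=3, Elsford=4, Lomond=5, Fairlea=6.
Cluster 1 (peak Granton at position 1): ranking walks positions 1-2-3-4-5-6, expanding outward from the peak — single-peaked.
Cluster 2: ranking walks positions 5-2-3-1-4-6; Kelston is ranked above Elsford even though Elsford lies between Kelston and the peak Lomond on the axis — preferences dip and rise again. Not single-peaked.
Cluster 3: ranking walks positions 6-1-4-5-3-2; Granton is ranked above Lomond even though Lomond lies between Granton and the peak Fairlea on the axis — preferences dip and rise again. Not single-peaked.
Cluster 4 (peak Elsford at position 4): ranking walks positions 4-3-5-2-1-6, expanding outward from the peak — single-peaked.
Cluster 5 (peak Kelston at position 2): ranking walks positions 2-1-3-4-5-6, expanding outward from the peak — single-peaked.
Cluster 6 (peak Elsford at position 4): ranking walks positions 4-3-2-5-1-6, expanding outward from the peak — single-peaked.
Cluster 7 (peak Brixley at position 3): ranking walks positions 3-2-1-4-5-6, expanding outward from the peak — single-peaked.
Cluster 8: ranking walks positions 5-2-3-6-1-4; Kelston is ranked above Elsford even though Elsford lies between Kelston and the peak Lomond on the axis — preferences dip and rise again. Not single-peaked.
Cluster 2 violates single-peakedness, so the profile is not single-peaked on this axis.

no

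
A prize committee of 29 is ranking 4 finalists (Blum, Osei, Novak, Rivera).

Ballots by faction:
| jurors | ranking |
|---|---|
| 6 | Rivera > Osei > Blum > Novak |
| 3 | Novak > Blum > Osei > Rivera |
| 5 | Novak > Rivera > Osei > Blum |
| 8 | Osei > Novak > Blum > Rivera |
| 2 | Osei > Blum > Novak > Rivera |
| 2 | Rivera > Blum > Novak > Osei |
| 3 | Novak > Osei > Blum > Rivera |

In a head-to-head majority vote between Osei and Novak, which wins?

Ballots ranking Osei above Novak: 6 + 8 + 2 = 16.
Ballots ranking Novak above Osei: 29 − 16 = 13.
Osei wins the head-to-head 16–13.

Osei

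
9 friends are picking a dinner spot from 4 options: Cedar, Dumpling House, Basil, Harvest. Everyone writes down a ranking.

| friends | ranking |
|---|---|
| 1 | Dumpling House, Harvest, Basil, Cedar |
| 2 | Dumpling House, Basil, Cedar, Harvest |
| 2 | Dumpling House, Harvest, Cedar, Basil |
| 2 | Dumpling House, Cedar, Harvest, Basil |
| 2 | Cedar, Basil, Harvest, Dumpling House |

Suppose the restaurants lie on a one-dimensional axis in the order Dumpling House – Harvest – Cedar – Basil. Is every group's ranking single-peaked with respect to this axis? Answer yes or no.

Axis positions: Dumpling House=1, Harvest=2, Cedar=3, Basil=4.
Group 1: ranking walks positions 1-2-4-3; Basil is ranked above Cedar even though Cedar lies between Basil and the peak Dumpling House on the axis — preferences dip and rise again. Not single-peaked.
Group 2: ranking walks positions 1-4-3-2; Basil is ranked above Harvest even though Harvest lies between Basil and the peak Dumpling House on the axis — preferences dip and rise again. Not single-peaked.
Group 3 (peak Dumpling House at position 1): ranking walks positions 1-2-3-4, expanding outward from the peak — single-peaked.
Group 4: ranking walks positions 1-3-2-4; Cedar is ranked above Harvest even though Harvest lies between Cedar and the peak Dumpling House on the axis — preferences dip and rise again. Not single-peaked.
Group 5 (peak Cedar at position 3): ranking walks positions 3-4-2-1, expanding outward from the peak — single-peaked.
Group 1 violates single-peakedness, so the profile is not single-peaked on this axis.

no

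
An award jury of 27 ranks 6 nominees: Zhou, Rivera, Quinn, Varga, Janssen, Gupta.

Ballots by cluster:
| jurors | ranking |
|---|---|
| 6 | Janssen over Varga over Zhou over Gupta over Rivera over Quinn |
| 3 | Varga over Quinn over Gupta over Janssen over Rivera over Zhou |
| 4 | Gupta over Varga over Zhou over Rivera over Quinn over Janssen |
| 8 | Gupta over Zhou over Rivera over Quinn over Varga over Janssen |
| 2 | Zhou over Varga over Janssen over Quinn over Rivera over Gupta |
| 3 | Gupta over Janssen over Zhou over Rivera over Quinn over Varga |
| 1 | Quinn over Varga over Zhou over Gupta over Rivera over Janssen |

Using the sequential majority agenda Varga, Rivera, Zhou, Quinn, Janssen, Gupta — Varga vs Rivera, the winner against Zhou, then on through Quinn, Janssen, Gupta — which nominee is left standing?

Round 1: Varga vs Rivera — 16–11, Varga advances.
Round 2: Varga vs Zhou — 14–13, Varga advances.
Round 3: Varga vs Quinn — 15–12, Varga advances.
Round 4: Varga vs Janssen — 18–9, Varga advances.
Round 5: Varga vs Gupta — 12–15, Gupta advances.
The agenda winner is Gupta.

Gupta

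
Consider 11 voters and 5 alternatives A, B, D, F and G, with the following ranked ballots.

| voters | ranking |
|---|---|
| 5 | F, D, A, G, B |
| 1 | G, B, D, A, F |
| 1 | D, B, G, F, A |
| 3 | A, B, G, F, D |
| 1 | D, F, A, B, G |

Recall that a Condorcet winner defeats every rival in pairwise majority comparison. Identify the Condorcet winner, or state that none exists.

F

Check each pair by majority over 11 ballots:
A vs B: A wins 9–2.
A–D: D 8–3.
A–F: F 7–4.
A vs G: A, 9–2.
B–D: D 7–4.
B–F: F 6–5.
B vs G: G, 6–5.
D vs F: F, 8–3.
D vs G: D, 7–4.
F vs G: F wins 6–5.
F wins every pairwise contest, so F is the Condorcet winner.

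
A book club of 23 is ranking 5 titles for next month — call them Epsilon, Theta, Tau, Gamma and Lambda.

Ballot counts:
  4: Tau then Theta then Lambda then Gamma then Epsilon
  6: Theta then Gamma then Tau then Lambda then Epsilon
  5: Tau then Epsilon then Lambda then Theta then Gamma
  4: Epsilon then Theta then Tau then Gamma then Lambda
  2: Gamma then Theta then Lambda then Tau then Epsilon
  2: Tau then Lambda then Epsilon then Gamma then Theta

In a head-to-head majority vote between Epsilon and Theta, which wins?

Theta

Ballots ranking Epsilon above Theta: 5 + 4 + 2 = 11.
Ballots ranking Theta above Epsilon: 23 − 11 = 12.
Theta wins the head-to-head 12–11.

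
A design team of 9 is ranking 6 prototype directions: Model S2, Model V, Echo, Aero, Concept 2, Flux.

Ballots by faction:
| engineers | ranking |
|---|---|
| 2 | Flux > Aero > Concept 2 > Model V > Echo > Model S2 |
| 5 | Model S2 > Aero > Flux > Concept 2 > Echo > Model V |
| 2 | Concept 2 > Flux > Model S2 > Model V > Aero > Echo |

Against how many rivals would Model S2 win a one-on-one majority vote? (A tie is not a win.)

Model S2 against each rival (9 engineers):
Model S2 vs Model V: Model S2, 7–2.
Model S2 vs Echo: Model S2 wins 7–2.
Model S2 vs Aero: 7 to 2, Model S2.
Model S2 vs Concept 2: Model S2 wins 5–4.
Model S2 vs Flux: Model S2, 5–4.
Model S2 beats Model V, Echo, Aero, Concept 2, Flux — 5 pairwise wins.

5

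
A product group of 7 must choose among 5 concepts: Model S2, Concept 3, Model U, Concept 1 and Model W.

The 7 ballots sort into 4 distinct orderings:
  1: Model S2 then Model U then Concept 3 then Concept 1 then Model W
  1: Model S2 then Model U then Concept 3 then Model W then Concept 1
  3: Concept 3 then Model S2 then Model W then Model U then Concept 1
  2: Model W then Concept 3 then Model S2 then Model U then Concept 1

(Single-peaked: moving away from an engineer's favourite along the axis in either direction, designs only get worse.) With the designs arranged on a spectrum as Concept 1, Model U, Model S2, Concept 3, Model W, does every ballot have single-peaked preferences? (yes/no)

yes

Axis positions: Concept 1=1, Model U=2, Model S2=3, Concept 3=4, Model W=5.
Group 1 (peak Model S2 at position 3): ranking walks positions 3-2-4-1-5, expanding outward from the peak — single-peaked.
Group 2 (peak Model S2 at position 3): ranking walks positions 3-2-4-5-1, expanding outward from the peak — single-peaked.
Group 3 (peak Concept 3 at position 4): ranking walks positions 4-3-5-2-1, expanding outward from the peak — single-peaked.
Group 4 (peak Model W at position 5): ranking walks positions 5-4-3-2-1, expanding outward from the peak — single-peaked.
Every ranking is single-peaked on this axis.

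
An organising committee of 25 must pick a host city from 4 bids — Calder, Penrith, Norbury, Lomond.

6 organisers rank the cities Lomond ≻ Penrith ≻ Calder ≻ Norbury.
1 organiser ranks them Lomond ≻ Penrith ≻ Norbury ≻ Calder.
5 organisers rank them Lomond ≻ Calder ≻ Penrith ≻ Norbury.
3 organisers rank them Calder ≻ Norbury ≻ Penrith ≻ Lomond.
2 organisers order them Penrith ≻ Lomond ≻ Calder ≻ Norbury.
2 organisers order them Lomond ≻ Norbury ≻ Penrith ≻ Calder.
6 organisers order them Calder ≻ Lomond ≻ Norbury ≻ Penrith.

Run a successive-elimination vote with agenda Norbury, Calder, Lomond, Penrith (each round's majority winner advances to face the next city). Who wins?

Round 1: Norbury vs Calder — 3–22, Calder advances.
Round 2: Calder vs Lomond — 9–16, Lomond advances.
Round 3: Lomond vs Penrith — 20–5, Lomond advances.
The agenda winner is Lomond.

Lomond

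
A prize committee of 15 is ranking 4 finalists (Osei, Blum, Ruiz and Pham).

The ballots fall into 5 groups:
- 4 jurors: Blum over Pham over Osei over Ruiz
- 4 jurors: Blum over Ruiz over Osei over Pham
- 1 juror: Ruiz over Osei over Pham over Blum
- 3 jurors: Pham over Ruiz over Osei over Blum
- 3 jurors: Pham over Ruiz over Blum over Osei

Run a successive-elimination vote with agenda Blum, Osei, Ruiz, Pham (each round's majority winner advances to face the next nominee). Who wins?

Round 1: Blum vs Osei — 11–4, Blum advances.
Round 2: Blum vs Ruiz — 8–7, Blum advances.
Round 3: Blum vs Pham — 8–7, Blum advances.
Blum survives the agenda.

Blum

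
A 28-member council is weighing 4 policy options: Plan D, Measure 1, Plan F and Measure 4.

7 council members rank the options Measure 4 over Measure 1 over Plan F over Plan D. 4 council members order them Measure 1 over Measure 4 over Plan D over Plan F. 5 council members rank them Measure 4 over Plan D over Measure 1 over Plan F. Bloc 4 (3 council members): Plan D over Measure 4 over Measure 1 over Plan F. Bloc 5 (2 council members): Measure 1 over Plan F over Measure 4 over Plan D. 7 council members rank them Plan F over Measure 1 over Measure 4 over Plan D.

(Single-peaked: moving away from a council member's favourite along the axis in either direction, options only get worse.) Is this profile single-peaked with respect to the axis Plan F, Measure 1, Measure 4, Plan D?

Axis positions: Plan F=1, Measure 1=2, Measure 4=3, Plan D=4.
Bloc 1 (peak Measure 4 at position 3): ranking walks positions 3-2-1-4, expanding outward from the peak — single-peaked.
Bloc 2 (peak Measure 1 at position 2): ranking walks positions 2-3-4-1, expanding outward from the peak — single-peaked.
Bloc 3 (peak Measure 4 at position 3): ranking walks positions 3-4-2-1, expanding outward from the peak — single-peaked.
Bloc 4 (peak Plan D at position 4): ranking walks positions 4-3-2-1, expanding outward from the peak — single-peaked.
Bloc 5 (peak Measure 1 at position 2): ranking walks positions 2-1-3-4, expanding outward from the peak — single-peaked.
Bloc 6 (peak Plan F at position 1): ranking walks positions 1-2-3-4, expanding outward from the peak — single-peaked.
Every ranking is single-peaked on this axis.

yes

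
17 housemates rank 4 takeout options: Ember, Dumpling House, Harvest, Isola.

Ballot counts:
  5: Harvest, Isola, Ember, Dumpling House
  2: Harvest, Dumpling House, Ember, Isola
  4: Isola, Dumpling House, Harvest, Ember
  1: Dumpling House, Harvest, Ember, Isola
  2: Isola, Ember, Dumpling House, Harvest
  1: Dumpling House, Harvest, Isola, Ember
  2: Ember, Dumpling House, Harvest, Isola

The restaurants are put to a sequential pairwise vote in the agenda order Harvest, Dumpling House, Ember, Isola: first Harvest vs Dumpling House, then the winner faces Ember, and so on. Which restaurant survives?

Isola

Round 1: Harvest vs Dumpling House — 7–10, Dumpling House advances.
Round 2: Dumpling House vs Ember — 8–9, Ember advances.
Round 3: Ember vs Isola — 5–12, Isola advances.
The agenda winner is Isola.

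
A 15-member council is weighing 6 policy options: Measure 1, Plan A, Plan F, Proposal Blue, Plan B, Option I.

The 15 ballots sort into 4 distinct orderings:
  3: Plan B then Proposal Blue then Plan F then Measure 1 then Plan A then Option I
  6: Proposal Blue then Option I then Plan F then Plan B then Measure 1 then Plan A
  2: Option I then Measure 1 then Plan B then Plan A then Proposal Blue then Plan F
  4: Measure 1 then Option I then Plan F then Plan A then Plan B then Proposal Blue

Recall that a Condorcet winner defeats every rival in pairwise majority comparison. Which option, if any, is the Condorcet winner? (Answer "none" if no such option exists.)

none

Check each pair by majority over 15 ballots:
Measure 1 vs Plan A: Measure 1 preferred on 3+6+2+4 = 15 ballots; Measure 1 wins 15–0.
Measure 1 vs Plan F: 6 to 9, Plan F.
Measure 1 vs Proposal Blue: 6 to 9, Proposal Blue.
Measure 1 vs Plan B: 6 to 9, Plan B.
Measure 1 vs Option I: Measure 1 preferred on 3+4 = 7 ballots; Option I wins 8–7.
Plan A vs Plan F: 2 for Plan A, 13 for Plan F — Plan F by 13–2.
Plan A vs Proposal Blue: Plan A preferred on 2+4 = 6 ballots; Proposal Blue wins 9–6.
Plan A vs Plan B: 4 for Plan A, 11 for Plan B — Plan B by 11–4.
Plan A vs Option I: Plan A is ranked higher on 3 ballots, Option I on 12. Option I wins 12–3.
Plan F vs Proposal Blue: Plan F preferred on 4 ballots; Proposal Blue wins 11–4.
Plan F vs Plan B: Plan F preferred on 6+4 = 10 ballots; Plan F wins 10–5.
Plan F vs Option I: Plan F preferred on 3 ballots; Option I wins 12–3.
Proposal Blue vs Plan B: Proposal Blue is ranked higher on 6 ballots, Plan B on 9. Plan B wins 9–6.
Proposal Blue vs Option I: Proposal Blue preferred on 3+6 = 9 ballots; Proposal Blue wins 9–6.
Plan B vs Option I: Plan B is ranked higher on 3 ballots, Option I on 12. Option I wins 12–3.
Each option drops at least one matchup (Measure 1 loses to Plan F; Plan A loses to Measure 1; Plan F loses to Proposal Blue; Proposal Blue loses to Plan B; Plan B loses to Plan F; Option I loses to Proposal Blue); the cycle Plan F beats Plan B beats Proposal Blue beats Plan F rules out a Condorcet winner.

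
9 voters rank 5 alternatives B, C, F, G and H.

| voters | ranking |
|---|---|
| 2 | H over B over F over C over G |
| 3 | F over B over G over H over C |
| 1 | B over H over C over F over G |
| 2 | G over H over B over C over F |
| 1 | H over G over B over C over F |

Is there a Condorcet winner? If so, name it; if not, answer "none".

Pairwise majorities:
B vs C: B is ranked higher on 2+3+1+2+1 = 9 ballots, C on 0. B wins 9–0.
B vs F: 2+1+2+1 = 6 for B, 3 for F — B by 6–3.
B vs G: 6 to 3, B.
B vs H: 4 to 5, H.
C vs F: 4 to 5, F.
C vs G: C is ranked higher on 2+1 = 3 ballots, G on 6. G wins 6–3.
C vs H: 0 for C, 9 for H — H by 9–0.
F vs G: F is ranked higher on 2+3+1 = 6 ballots, G on 3. F wins 6–3.
F vs H: F is ranked higher on 3 ballots, H on 6. H wins 6–3.
G vs H: G preferred on 3+2 = 5 ballots; G wins 5–4.
Every alternative loses at least once (B loses to H; C loses to B; F loses to B; G loses to B; H loses to G). The majority relation contains the cycle B → G → H → B, so there is no Condorcet winner.

none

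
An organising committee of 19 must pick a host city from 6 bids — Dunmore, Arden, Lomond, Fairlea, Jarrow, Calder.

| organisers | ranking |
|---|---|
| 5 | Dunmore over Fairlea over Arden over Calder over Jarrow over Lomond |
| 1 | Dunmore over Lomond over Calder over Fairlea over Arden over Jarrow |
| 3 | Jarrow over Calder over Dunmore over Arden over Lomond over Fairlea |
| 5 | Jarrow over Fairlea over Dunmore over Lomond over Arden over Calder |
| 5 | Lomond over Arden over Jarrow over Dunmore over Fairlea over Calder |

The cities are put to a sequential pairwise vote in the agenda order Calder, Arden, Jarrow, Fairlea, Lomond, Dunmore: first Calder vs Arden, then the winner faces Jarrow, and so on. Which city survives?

Round 1: Calder vs Arden — 4–15, Arden advances.
Round 2: Arden vs Jarrow — 11–8, Arden advances.
Round 3: Arden vs Fairlea — 8–11, Fairlea advances.
Round 4: Fairlea vs Lomond — 10–9, Fairlea advances.
Round 5: Fairlea vs Dunmore — 5–14, Dunmore advances.
The agenda winner is Dunmore.

Dunmore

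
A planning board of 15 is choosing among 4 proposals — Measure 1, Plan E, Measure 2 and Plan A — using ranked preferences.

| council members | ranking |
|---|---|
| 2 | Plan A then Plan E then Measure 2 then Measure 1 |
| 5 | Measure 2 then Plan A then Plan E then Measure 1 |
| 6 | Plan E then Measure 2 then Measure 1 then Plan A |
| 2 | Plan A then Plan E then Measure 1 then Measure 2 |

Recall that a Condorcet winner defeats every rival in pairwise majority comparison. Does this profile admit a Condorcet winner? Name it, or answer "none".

Check each pair by majority over 15 ballots:
Measure 1–Plan E: Plan E 15–0.
Measure 1 vs Measure 2: Measure 2 wins 13–2.
Measure 1 vs Plan A: Measure 1 is ranked higher on 6 ballots, Plan A on 9. Plan A wins 9–6.
Plan E vs Measure 2: Plan E, 10–5.
Plan E vs Plan A: Plan E is ranked higher on 6 ballots, Plan A on 9. Plan A wins 9–6.
Measure 2 vs Plan A: Measure 2, 11–4.
Each option drops at least one matchup (Measure 1 loses to Plan E; Plan E loses to Plan A; Measure 2 loses to Plan E; Plan A loses to Measure 2); the cycle Plan E beats Measure 2 beats Plan A beats Plan E rules out a Condorcet winner.

none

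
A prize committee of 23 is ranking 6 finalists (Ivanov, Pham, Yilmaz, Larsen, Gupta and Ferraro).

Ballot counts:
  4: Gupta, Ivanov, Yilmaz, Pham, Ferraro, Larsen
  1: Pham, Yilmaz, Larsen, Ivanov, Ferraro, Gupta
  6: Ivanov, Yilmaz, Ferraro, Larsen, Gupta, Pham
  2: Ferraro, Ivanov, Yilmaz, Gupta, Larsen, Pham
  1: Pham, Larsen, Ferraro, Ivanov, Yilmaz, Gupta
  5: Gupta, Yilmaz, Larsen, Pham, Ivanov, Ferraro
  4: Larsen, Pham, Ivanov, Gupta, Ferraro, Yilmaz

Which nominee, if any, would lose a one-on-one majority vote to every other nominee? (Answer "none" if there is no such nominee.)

none

Head-to-head results (23 jurors):
Ivanov vs Pham: Ivanov wins 12–11.
Ivanov vs Yilmaz: Ivanov, 17–6.
Ivanov vs Larsen: Ivanov is ranked higher on 4+6+2 = 12 ballots, Larsen on 11. Ivanov wins 12–11.
Ivanov vs Gupta: Ivanov, 14–9.
Ivanov vs Ferraro: Ivanov is ranked higher on 4+1+6+5+4 = 20 ballots, Ferraro on 3. Ivanov wins 20–3.
Pham–Yilmaz: Yilmaz 17–6.
Pham vs Larsen: Larsen wins 17–6.
Pham–Gupta: Gupta 17–6.
Pham vs Ferraro: Pham, 15–8.
Yilmaz vs Larsen: Yilmaz preferred on 4+1+6+2+5 = 18 ballots; Yilmaz wins 18–5.
Yilmaz vs Gupta: 10 to 13, Gupta.
Yilmaz vs Ferraro: 4+1+6+5 = 16 for Yilmaz, 7 for Ferraro — Yilmaz by 16–7.
Larsen vs Gupta: Larsen, 12–11.
Larsen–Ferraro: Ferraro 12–11.
Gupta vs Ferraro: 4+5+4 = 13 for Gupta, 10 for Ferraro — Gupta by 13–10.
No nominee is winless: Ivanov beats Pham; Pham beats Ferraro; Yilmaz beats Pham; Larsen beats Pham; Gupta beats Pham; Ferraro beats Larsen. There is no Condorcet loser.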